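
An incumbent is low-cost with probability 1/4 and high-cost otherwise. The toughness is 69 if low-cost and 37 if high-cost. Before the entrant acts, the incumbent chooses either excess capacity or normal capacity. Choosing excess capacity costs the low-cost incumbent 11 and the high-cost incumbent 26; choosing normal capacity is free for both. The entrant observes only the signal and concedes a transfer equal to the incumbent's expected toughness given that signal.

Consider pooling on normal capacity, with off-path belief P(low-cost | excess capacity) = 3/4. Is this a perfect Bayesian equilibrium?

At the pooled signal (normal capacity) the entrant holds the prior 1/4 and pays 1/4·69 + 3/4·37 = 45. Off-path (excess capacity) belief 3/4 gives 3/4·69 + 1/4·37 = 61.
Low-cost: normal capacity gives 45 − 0 = 45; excess capacity gives 61 − 11 = 50. Deviates. ✗
High-cost: normal capacity gives 45 − 0 = 45; excess capacity gives 61 − 26 = 35. Stays. ✓

No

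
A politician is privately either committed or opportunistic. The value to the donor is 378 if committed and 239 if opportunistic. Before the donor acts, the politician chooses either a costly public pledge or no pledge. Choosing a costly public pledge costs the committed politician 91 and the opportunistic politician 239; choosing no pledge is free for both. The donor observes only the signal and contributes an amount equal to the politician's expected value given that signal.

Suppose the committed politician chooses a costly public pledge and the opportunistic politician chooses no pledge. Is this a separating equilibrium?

Yes

If types separate, pledge earns payment 378 and no pledge earns 239.
Committed: pledge gives 378 − 91 = 287; no pledge gives 239 − 0 = 239. No deviation. ✓
Opportunistic: no pledge gives 239 − 0 = 239; pledge gives 378 − 239 = 139. No deviation. ✓
Both incentive constraints hold.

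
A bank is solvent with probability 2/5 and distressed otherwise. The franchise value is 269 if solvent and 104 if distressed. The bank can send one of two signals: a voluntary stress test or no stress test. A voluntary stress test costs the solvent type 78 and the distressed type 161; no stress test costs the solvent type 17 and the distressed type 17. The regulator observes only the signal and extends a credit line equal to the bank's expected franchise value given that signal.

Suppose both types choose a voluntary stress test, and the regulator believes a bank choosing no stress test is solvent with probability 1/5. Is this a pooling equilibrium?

No

On the equilibrium path (stress test) the regulator holds the prior 2/5 and pays 2/5·269 + 3/5·104 = 170. Off-path (no stress test) belief 1/5 gives 1/5·269 + 4/5·104 = 137.
Solvent: stress test gives 170 − 78 = 92; no stress test gives 137 − 17 = 120. Deviates. ✗
Distressed: stress test gives 170 − 161 = 9; no stress test gives 137 − 17 = 120. Deviates. ✗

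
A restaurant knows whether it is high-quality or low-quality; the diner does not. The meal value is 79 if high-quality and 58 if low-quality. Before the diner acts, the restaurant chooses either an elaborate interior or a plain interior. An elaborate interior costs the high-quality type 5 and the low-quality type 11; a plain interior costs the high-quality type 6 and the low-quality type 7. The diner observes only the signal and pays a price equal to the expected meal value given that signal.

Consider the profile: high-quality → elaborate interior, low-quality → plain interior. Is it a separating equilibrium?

No

If types separate, elaborate interior earns payment 79 and plain interior earns 58.
High-quality: elaborate interior gives 79 − 5 = 74; plain interior gives 58 − 6 = 52. No deviation. ✓
Low-quality: plain interior gives 58 − 7 = 51; elaborate interior gives 79 − 11 = 68. Would deviate. ✗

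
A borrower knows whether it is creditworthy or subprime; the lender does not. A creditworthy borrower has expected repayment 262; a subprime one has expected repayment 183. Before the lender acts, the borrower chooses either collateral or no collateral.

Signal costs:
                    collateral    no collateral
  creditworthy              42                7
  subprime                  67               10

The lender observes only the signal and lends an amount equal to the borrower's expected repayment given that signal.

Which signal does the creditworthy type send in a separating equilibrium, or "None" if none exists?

None

Try creditworthy → collateral, subprime → no collateral:
  Under separation the lender infers type exactly: collateral → creditworthy (pays 262), no collateral → subprime (pays 183).
  Creditworthy: collateral gives 262 − 42 = 220; no collateral gives 183 − 7 = 176. No deviation. ✓
  Subprime: no collateral gives 183 − 10 = 173; collateral gives 262 − 67 = 195. Would deviate. ✗
Try creditworthy → no collateral, subprime → collateral:
  Under separation the lender infers type exactly: no collateral → creditworthy (pays 262), collateral → subprime (pays 183).
  Creditworthy: no collateral gives 262 − 7 = 255; collateral gives 183 − 42 = 141. No deviation. ✓
  Subprime: collateral gives 183 − 67 = 116; no collateral gives 262 − 10 = 252. Would deviate. ✗
Neither assignment is incentive-compatible.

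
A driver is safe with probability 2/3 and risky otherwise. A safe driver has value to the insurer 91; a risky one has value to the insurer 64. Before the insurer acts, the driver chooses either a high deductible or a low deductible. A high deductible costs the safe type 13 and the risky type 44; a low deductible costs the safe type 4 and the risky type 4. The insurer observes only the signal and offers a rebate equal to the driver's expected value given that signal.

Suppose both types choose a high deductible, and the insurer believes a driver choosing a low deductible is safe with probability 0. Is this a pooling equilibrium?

At the pooled signal (high deductible) the insurer holds the prior 2/3 and pays 2/3·91 + 1/3·64 = 82. Off-path (low deductible) belief 0 gives 0·91 + 1·64 = 64.
Safe: high deductible gives 82 − 13 = 69; low deductible gives 64 − 4 = 60. Stays. ✓
Risky: high deductible gives 82 − 44 = 38; low deductible gives 64 − 4 = 60. Deviates. ✗

No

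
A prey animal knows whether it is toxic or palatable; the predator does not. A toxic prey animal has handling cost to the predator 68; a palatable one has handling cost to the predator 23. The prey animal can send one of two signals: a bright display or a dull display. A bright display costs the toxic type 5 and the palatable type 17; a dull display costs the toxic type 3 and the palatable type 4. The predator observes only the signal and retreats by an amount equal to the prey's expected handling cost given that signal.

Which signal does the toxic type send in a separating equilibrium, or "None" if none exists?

Try toxic → bright display, palatable → dull display:
  Under separation the predator infers type exactly: bright display → toxic (pays 68), dull display → palatable (pays 23).
  Toxic: bright display gives 68 − 5 = 63; dull display gives 23 − 3 = 20. No deviation. ✓
  Palatable: dull display gives 23 − 4 = 19; bright display gives 68 − 17 = 51. Would deviate. ✗
Try toxic → dull display, palatable → bright display:
  Under separation the predator infers type exactly: dull display → toxic (pays 68), bright display → palatable (pays 23).
  Toxic: dull display gives 68 − 3 = 65; bright display gives 23 − 5 = 18. No deviation. ✓
  Palatable: bright display gives 23 − 17 = 6; dull display gives 68 − 4 = 64. Would deviate. ✗
Neither assignment is incentive-compatible.

None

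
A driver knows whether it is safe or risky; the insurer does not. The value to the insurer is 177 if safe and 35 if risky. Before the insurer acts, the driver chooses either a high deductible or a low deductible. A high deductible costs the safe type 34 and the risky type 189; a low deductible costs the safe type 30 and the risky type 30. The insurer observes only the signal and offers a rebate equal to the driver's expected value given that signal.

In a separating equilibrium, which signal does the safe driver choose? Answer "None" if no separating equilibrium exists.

high deductible

Try safe → high deductible, risky → low deductible:
  Under separation the insurer infers type exactly: high deductible → safe (pays 177), low deductible → risky (pays 35).
  Safe: high deductible gives 177 − 34 = 143; low deductible gives 35 − 30 = 5. No deviation. ✓
  Risky: low deductible gives 35 − 30 = 5; high deductible gives 177 − 189 = -12. No deviation. ✓
Both hold — the safe type sends high deductible.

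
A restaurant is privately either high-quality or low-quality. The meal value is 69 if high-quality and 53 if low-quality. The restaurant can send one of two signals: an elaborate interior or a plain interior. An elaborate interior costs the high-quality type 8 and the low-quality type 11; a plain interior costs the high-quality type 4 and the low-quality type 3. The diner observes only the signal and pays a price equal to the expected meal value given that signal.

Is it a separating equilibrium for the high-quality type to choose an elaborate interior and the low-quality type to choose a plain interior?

No

If types separate, elaborate interior earns payment 69 and plain interior earns 53.
High-quality: elaborate interior gives 69 − 8 = 61; plain interior gives 53 − 4 = 49. No deviation. ✓
Low-quality: plain interior gives 53 − 3 = 50; elaborate interior gives 69 − 11 = 58. Would deviate. ✗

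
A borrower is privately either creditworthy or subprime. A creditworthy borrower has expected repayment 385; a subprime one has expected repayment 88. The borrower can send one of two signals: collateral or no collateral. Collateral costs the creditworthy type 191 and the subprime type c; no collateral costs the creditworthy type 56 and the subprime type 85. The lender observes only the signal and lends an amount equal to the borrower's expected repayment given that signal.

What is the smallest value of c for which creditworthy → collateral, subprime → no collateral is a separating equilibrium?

382

Under separation: collateral → creditworthy (pays 385); no collateral → subprime (pays 88).
Creditworthy: 385 − 191 = 194 ≥ 88 − 56 = 32. Holds regardless of c. ✓
Subprime: 88 − 85 ≥ 385 − c, so c ≥ 385 − 3 = 382.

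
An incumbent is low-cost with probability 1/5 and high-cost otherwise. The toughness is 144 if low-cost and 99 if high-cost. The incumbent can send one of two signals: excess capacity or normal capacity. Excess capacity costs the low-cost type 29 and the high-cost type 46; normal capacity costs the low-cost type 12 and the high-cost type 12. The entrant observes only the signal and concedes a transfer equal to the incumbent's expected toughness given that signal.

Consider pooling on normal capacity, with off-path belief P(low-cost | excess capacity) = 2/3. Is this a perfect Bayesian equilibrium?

At the pooled signal (normal capacity) the entrant holds the prior 1/5 and pays 1/5·144 + 4/5·99 = 108. Off-path (excess capacity) belief 2/3 gives 2/3·144 + 1/3·99 = 129.
Low-cost: normal capacity gives 108 − 12 = 96; excess capacity gives 129 − 29 = 100. Deviates. ✗
High-cost: normal capacity gives 108 − 12 = 96; excess capacity gives 129 − 46 = 83. Stays. ✓

No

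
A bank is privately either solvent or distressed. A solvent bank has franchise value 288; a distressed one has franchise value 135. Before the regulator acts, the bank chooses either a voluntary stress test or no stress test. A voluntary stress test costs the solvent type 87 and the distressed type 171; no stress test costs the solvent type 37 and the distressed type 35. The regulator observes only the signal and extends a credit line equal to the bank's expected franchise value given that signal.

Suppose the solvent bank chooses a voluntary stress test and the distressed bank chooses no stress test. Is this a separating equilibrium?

No

If types separate, stress test earns payment 288 and no stress test earns 135.
Solvent: stress test gives 288 − 87 = 201; no stress test gives 135 − 37 = 98. No deviation. ✓
Distressed: no stress test gives 135 − 35 = 100; stress test gives 288 − 171 = 117. Would deviate. ✗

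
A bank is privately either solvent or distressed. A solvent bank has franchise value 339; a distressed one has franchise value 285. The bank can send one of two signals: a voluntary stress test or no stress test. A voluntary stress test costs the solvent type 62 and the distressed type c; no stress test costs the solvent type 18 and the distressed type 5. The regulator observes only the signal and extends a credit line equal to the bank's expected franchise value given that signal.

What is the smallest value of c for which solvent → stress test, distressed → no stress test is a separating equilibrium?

Under separation: stress test → solvent (pays 339); no stress test → distressed (pays 285).
Solvent: 339 − 62 = 277 ≥ 285 − 18 = 267. Holds regardless of c. ✓
Distressed: 285 − 5 ≥ 339 − c, so c ≥ 339 − 280 = 59.

59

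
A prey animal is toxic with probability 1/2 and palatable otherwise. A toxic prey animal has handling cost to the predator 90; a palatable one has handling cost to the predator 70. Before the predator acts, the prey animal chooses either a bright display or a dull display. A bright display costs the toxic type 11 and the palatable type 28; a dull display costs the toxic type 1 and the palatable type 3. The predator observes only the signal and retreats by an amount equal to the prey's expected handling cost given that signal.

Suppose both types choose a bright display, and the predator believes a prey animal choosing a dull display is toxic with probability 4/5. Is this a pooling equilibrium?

On the equilibrium path (bright display) the predator holds the prior 1/2 and pays 1/2·90 + 1/2·70 = 80. Off-path (dull display) belief 4/5 gives 4/5·90 + 1/5·70 = 86.
Toxic: bright display gives 80 − 11 = 69; dull display gives 86 − 1 = 85. Deviates. ✗
Palatable: bright display gives 80 − 28 = 52; dull display gives 86 − 3 = 83. Deviates. ✗

No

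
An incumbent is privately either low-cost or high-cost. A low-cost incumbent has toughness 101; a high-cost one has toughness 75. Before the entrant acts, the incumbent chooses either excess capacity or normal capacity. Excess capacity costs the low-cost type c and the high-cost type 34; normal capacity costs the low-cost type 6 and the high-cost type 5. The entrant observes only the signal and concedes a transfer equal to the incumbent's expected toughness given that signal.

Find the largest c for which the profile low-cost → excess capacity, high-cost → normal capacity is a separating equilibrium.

Under separation: excess capacity → low-cost (pays 101); normal capacity → high-cost (pays 75).
High-cost: 75 − 5 = 70 ≥ 101 − 34 = 67. Holds regardless of c. ✓
Low-cost: 101 − c ≥ 75 − 6, so c ≤ 101 − 69 = 32.

32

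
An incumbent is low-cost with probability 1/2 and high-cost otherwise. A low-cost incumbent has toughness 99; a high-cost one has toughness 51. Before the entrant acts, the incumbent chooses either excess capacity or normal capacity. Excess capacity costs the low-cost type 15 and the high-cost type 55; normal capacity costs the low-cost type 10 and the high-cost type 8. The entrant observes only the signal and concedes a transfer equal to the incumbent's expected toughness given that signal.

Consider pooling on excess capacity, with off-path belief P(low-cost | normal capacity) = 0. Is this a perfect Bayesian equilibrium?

No

On the equilibrium path (excess capacity) the entrant holds the prior 1/2 and pays 1/2·99 + 1/2·51 = 75. Off-path (normal capacity) belief 0 gives 0·99 + 1·51 = 51.
Low-cost: excess capacity gives 75 − 15 = 60; normal capacity gives 51 − 10 = 41. Stays. ✓
High-cost: excess capacity gives 75 − 55 = 20; normal capacity gives 51 − 8 = 43. Deviates. ✗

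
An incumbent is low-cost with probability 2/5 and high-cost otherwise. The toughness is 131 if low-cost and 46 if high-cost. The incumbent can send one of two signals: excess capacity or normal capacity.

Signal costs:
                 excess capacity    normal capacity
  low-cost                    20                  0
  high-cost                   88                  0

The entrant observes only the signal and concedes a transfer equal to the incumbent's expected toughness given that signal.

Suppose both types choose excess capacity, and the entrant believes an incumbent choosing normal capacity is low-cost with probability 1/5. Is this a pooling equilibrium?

At the pooled signal (excess capacity) the entrant holds the prior 2/5 and pays 2/5·131 + 3/5·46 = 80. Off-path (normal capacity) belief 1/5 gives 1/5·131 + 4/5·46 = 63.
Low-cost: excess capacity gives 80 − 20 = 60; normal capacity gives 63 − 0 = 63. Deviates. ✗
High-cost: excess capacity gives 80 − 88 = -8; normal capacity gives 63 − 0 = 63. Deviates. ✗

No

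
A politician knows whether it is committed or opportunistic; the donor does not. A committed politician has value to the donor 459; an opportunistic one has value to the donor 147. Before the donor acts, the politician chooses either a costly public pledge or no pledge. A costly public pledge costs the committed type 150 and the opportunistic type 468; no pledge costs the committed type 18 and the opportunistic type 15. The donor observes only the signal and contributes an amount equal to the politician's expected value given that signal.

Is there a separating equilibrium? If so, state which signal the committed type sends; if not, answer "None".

Try committed → pledge, opportunistic → no pledge:
  If types separate, pledge earns payment 459 and no pledge earns 147.
  Committed: pledge gives 459 − 150 = 309; no pledge gives 147 − 18 = 129. No deviation. ✓
  Opportunistic: no pledge gives 147 − 15 = 132; pledge gives 459 − 468 = -9. No deviation. ✓
Both hold — the committed type sends pledge.

pledge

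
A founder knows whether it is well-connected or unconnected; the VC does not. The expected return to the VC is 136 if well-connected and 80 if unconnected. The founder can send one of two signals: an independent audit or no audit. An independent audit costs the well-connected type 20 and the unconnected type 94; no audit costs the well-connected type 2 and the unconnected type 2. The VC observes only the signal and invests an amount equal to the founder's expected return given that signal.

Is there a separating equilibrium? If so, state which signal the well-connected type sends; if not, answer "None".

audit

Try well-connected → audit, unconnected → no audit:
  Under separation the VC infers type exactly: audit → well-connected (pays 136), no audit → unconnected (pays 80).
  Well-connected: audit gives 136 − 20 = 116; no audit gives 80 − 2 = 78. No deviation. ✓
  Unconnected: no audit gives 80 − 2 = 78; audit gives 136 − 94 = 42. No deviation. ✓
Both hold — the well-connected type sends audit.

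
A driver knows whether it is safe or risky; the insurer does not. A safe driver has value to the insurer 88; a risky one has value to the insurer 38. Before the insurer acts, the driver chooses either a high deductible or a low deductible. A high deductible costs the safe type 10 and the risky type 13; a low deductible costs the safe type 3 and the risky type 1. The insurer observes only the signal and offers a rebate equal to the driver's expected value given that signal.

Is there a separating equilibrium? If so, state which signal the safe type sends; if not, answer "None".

Try safe → high deductible, risky → low deductible:
  Under separation the insurer infers type exactly: high deductible → safe (pays 88), low deductible → risky (pays 38).
  Safe: high deductible gives 88 − 10 = 78; low deductible gives 38 − 3 = 35. No deviation. ✓
  Risky: low deductible gives 38 − 1 = 37; high deductible gives 88 − 13 = 75. Would deviate. ✗
Try safe → low deductible, risky → high deductible:
  Under separation the insurer infers type exactly: low deductible → safe (pays 88), high deductible → risky (pays 38).
  Safe: low deductible gives 88 − 3 = 85; high deductible gives 38 − 10 = 28. No deviation. ✓
  Risky: high deductible gives 38 − 13 = 25; low deductible gives 88 − 1 = 87. Would deviate. ✗
Neither assignment is incentive-compatible.

None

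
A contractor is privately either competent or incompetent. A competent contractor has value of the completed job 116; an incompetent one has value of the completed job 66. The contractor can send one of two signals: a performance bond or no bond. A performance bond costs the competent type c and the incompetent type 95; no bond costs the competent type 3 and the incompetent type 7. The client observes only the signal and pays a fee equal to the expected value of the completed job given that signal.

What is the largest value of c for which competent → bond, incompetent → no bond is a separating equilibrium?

53

Under separation: bond → competent (pays 116); no bond → incompetent (pays 66).
Incompetent: 66 − 7 = 59 ≥ 116 − 95 = 21. Holds regardless of c. ✓
Competent: 116 − c ≥ 66 − 3, so c ≤ 116 − 63 = 53.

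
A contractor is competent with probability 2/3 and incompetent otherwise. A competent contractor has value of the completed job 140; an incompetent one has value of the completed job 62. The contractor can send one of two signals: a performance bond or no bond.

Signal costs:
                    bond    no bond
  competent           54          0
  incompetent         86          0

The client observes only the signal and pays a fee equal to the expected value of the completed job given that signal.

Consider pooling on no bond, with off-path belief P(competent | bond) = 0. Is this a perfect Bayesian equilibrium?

At the pooled signal (no bond) the client holds the prior 2/3 and pays 2/3·140 + 1/3·62 = 114. Off-path (bond) belief 0 gives 0·140 + 1·62 = 62.
Competent: no bond gives 114 − 0 = 114; bond gives 62 − 54 = 8. Stays. ✓
Incompetent: no bond gives 114 − 0 = 114; bond gives 62 − 86 = -24. Stays. ✓

Yes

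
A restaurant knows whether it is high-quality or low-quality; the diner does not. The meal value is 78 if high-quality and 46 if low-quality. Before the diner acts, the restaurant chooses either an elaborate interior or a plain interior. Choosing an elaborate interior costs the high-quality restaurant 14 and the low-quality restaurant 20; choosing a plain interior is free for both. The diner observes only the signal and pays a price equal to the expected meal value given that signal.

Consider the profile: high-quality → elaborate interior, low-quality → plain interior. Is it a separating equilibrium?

No

Under separation the diner infers type exactly: elaborate interior → high-quality (pays 78), plain interior → low-quality (pays 46).
High-quality: elaborate interior gives 78 − 14 = 64; plain interior gives 46 − 0 = 46. No deviation. ✓
Low-quality: plain interior gives 46 − 0 = 46; elaborate interior gives 78 − 20 = 58. Would deviate. ✗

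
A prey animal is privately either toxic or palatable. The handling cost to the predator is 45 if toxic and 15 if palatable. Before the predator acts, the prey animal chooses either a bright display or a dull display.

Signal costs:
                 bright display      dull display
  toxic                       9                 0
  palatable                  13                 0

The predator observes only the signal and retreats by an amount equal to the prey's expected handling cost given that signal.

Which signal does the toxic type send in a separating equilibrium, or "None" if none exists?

Try toxic → bright display, palatable → dull display:
  Under separation the predator infers type exactly: bright display → toxic (pays 45), dull display → palatable (pays 15).
  Toxic: bright display gives 45 − 9 = 36; dull display gives 15 − 0 = 15. No deviation. ✓
  Palatable: dull display gives 15 − 0 = 15; bright display gives 45 − 13 = 32. Would deviate. ✗
Try toxic → dull display, palatable → bright display:
  Under separation the predator infers type exactly: dull display → toxic (pays 45), bright display → palatable (pays 15).
  Toxic: dull display gives 45 − 0 = 45; bright display gives 15 − 9 = 6. No deviation. ✓
  Palatable: bright display gives 15 − 13 = 2; dull display gives 45 − 0 = 45. Would deviate. ✗
Neither assignment is incentive-compatible.

None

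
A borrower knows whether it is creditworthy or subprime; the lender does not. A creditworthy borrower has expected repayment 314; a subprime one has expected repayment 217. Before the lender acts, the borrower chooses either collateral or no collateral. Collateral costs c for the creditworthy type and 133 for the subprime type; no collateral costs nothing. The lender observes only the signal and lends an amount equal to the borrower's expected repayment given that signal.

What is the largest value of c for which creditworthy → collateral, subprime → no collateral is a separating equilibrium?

Under separation: collateral → creditworthy (pays 314); no collateral → subprime (pays 217).
Subprime: 217 − 0 = 217 ≥ 314 − 133 = 181. Holds regardless of c. ✓
Creditworthy: 314 − c ≥ 217 − 0, so c ≤ 314 − 217 = 97.

97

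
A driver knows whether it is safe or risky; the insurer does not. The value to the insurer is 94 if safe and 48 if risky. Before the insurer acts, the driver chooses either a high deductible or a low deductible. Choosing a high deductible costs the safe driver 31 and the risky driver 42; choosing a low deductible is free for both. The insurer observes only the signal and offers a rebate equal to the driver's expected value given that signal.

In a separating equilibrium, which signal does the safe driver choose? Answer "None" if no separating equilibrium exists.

None

Try safe → high deductible, risky → low deductible:
  Under separation the insurer infers type exactly: high deductible → safe (pays 94), low deductible → risky (pays 48).
  Safe: high deductible gives 94 − 31 = 63; low deductible gives 48 − 0 = 48. No deviation. ✓
  Risky: low deductible gives 48 − 0 = 48; high deductible gives 94 − 42 = 52. Would deviate. ✗
Try safe → low deductible, risky → high deductible:
  Under separation the insurer infers type exactly: low deductible → safe (pays 94), high deductible → risky (pays 48).
  Safe: low deductible gives 94 − 0 = 94; high deductible gives 48 − 31 = 17. No deviation. ✓
  Risky: high deductible gives 48 − 42 = 6; low deductible gives 94 − 0 = 94. Would deviate. ✗
Neither assignment is incentive-compatible.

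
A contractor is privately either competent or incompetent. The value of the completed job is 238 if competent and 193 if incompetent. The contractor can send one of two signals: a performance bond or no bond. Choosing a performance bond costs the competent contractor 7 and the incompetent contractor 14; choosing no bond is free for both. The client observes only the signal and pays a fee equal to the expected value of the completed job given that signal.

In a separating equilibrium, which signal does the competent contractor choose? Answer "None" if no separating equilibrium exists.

Try competent → bond, incompetent → no bond:
  If types separate, bond earns payment 238 and no bond earns 193.
  Competent: bond gives 238 − 7 = 231; no bond gives 193 − 0 = 193. No deviation. ✓
  Incompetent: no bond gives 193 − 0 = 193; bond gives 238 − 14 = 224. Would deviate. ✗
Try competent → no bond, incompetent → bond:
  If types separate, no bond earns payment 238 and bond earns 193.
  Competent: no bond gives 238 − 0 = 238; bond gives 193 − 7 = 186. No deviation. ✓
  Incompetent: bond gives 193 − 14 = 179; no bond gives 238 − 0 = 238. Would deviate. ✗
Neither assignment is incentive-compatible.

None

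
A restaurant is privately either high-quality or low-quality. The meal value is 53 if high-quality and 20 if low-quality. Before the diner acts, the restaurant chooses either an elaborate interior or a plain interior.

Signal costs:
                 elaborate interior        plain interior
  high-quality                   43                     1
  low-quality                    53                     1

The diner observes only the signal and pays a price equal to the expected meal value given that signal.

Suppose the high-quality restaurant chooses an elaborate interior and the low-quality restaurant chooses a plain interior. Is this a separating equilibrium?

Under separation the diner infers type exactly: elaborate interior → high-quality (pays 53), plain interior → low-quality (pays 20).
High-quality: elaborate interior gives 53 − 43 = 10; plain interior gives 20 − 1 = 19. Would deviate. ✗
Low-quality: plain interior gives 20 − 1 = 19; elaborate interior gives 53 − 53 = 0. No deviation. ✓

No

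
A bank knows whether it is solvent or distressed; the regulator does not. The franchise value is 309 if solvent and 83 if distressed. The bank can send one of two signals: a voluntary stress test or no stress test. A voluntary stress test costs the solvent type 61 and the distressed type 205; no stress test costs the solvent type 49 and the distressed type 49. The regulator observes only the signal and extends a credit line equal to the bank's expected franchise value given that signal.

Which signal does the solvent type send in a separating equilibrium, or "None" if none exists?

None

Try solvent → stress test, distressed → no stress test:
  Under separation the regulator infers type exactly: stress test → solvent (pays 309), no stress test → distressed (pays 83).
  Solvent: stress test gives 309 − 61 = 248; no stress test gives 83 − 49 = 34. No deviation. ✓
  Distressed: no stress test gives 83 − 49 = 34; stress test gives 309 − 205 = 104. Would deviate. ✗
Try solvent → no stress test, distressed → stress test:
  Under separation the regulator infers type exactly: no stress test → solvent (pays 309), stress test → distressed (pays 83).
  Solvent: no stress test gives 309 − 49 = 260; stress test gives 83 − 61 = 22. No deviation. ✓
  Distressed: stress test gives 83 − 205 = -122; no stress test gives 309 − 49 = 260. Would deviate. ✗
Neither assignment is incentive-compatible.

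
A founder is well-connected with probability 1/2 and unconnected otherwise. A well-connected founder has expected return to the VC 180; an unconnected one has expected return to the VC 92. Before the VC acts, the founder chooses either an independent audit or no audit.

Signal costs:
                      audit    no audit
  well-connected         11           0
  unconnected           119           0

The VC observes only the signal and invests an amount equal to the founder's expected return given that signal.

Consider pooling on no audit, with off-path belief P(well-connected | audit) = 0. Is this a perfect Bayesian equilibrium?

Yes

At the pooled signal (no audit) the VC holds the prior 1/2 and pays 1/2·180 + 1/2·92 = 136. Off-path (audit) belief 0 gives 0·180 + 1·92 = 92.
Well-connected: no audit gives 136 − 0 = 136; audit gives 92 − 11 = 81. Stays. ✓
Unconnected: no audit gives 136 − 0 = 136; audit gives 92 − 119 = -27. Stays. ✓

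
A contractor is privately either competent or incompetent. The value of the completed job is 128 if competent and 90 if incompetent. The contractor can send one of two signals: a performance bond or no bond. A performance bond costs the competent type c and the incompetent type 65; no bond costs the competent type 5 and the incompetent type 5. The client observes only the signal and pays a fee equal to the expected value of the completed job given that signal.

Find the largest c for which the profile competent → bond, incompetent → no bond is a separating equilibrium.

Under separation: bond → competent (pays 128); no bond → incompetent (pays 90).
Incompetent: 90 − 5 = 85 ≥ 128 − 65 = 63. Holds regardless of c. ✓
Competent: 128 − c ≥ 90 − 5, so c ≤ 128 − 85 = 43.

43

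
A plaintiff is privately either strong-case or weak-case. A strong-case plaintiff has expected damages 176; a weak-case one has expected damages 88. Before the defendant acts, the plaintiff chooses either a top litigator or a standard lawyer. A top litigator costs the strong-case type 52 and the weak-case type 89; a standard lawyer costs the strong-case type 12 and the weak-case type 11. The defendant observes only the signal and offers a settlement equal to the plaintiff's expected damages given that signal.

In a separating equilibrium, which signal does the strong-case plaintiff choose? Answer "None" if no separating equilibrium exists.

Try strong-case → top litigator, weak-case → standard lawyer:
  Under separation the defendant infers type exactly: top litigator → strong-case (pays 176), standard lawyer → weak-case (pays 88).
  Strong-case: top litigator gives 176 − 52 = 124; standard lawyer gives 88 − 12 = 76. No deviation. ✓
  Weak-case: standard lawyer gives 88 − 11 = 77; top litigator gives 176 − 89 = 87. Would deviate. ✗
Try strong-case → standard lawyer, weak-case → top litigator:
  Under separation the defendant infers type exactly: standard lawyer → strong-case (pays 176), top litigator → weak-case (pays 88).
  Strong-case: standard lawyer gives 176 − 12 = 164; top litigator gives 88 − 52 = 36. No deviation. ✓
  Weak-case: top litigator gives 88 − 89 = -1; standard lawyer gives 176 − 11 = 165. Would deviate. ✗
Neither assignment is incentive-compatible.

None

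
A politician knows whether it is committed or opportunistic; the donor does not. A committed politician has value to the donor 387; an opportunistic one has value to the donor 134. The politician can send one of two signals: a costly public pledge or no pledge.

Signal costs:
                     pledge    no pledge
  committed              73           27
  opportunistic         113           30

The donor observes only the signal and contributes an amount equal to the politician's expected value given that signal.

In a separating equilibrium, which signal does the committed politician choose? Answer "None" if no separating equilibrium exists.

Try committed → pledge, opportunistic → no pledge:
  If types separate, pledge earns payment 387 and no pledge earns 134.
  Committed: pledge gives 387 − 73 = 314; no pledge gives 134 − 27 = 107. No deviation. ✓
  Opportunistic: no pledge gives 134 − 30 = 104; pledge gives 387 − 113 = 274. Would deviate. ✗
Try committed → no pledge, opportunistic → pledge:
  If types separate, no pledge earns payment 387 and pledge earns 134.
  Committed: no pledge gives 387 − 27 = 360; pledge gives 134 − 73 = 61. No deviation. ✓
  Opportunistic: pledge gives 134 − 113 = 21; no pledge gives 387 − 30 = 357. Would deviate. ✗
Neither assignment is incentive-compatible.

None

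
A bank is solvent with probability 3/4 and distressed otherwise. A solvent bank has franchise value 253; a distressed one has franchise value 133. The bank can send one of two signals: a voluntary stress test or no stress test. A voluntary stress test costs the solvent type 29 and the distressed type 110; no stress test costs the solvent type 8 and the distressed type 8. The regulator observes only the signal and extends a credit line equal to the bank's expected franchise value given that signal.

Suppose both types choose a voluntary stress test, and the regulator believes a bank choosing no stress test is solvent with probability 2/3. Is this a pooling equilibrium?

No

On the equilibrium path (stress test) the regulator holds the prior 3/4 and pays 3/4·253 + 1/4·133 = 223. Off-path (no stress test) belief 2/3 gives 2/3·253 + 1/3·133 = 213.
Solvent: stress test gives 223 − 29 = 194; no stress test gives 213 − 8 = 205. Deviates. ✗
Distressed: stress test gives 223 − 110 = 113; no stress test gives 213 − 8 = 205. Deviates. ✗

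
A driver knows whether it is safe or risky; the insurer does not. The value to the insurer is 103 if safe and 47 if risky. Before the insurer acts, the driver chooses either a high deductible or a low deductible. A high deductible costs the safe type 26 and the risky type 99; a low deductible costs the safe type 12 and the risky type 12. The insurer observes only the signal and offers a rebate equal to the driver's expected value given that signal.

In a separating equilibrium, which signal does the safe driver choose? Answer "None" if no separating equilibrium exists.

Try safe → high deductible, risky → low deductible:
  Under separation the insurer infers type exactly: high deductible → safe (pays 103), low deductible → risky (pays 47).
  Safe: high deductible gives 103 − 26 = 77; low deductible gives 47 − 12 = 35. No deviation. ✓
  Risky: low deductible gives 47 − 12 = 35; high deductible gives 103 − 99 = 4. No deviation. ✓
Both hold — the safe type sends high deductible.

high deductible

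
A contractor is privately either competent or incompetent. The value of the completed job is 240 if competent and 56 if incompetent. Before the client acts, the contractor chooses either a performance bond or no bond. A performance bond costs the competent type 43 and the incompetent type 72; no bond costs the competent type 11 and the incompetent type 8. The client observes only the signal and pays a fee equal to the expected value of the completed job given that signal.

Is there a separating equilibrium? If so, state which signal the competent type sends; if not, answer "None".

Try competent → bond, incompetent → no bond:
  Under separation the client infers type exactly: bond → competent (pays 240), no bond → incompetent (pays 56).
  Competent: bond gives 240 − 43 = 197; no bond gives 56 − 11 = 45. No deviation. ✓
  Incompetent: no bond gives 56 − 8 = 48; bond gives 240 − 72 = 168. Would deviate. ✗
Try competent → no bond, incompetent → bond:
  Under separation the client infers type exactly: no bond → competent (pays 240), bond → incompetent (pays 56).
  Competent: no bond gives 240 − 11 = 229; bond gives 56 − 43 = 13. No deviation. ✓
  Incompetent: bond gives 56 − 72 = -16; no bond gives 240 − 8 = 232. Would deviate. ✗
Neither assignment is incentive-compatible.

None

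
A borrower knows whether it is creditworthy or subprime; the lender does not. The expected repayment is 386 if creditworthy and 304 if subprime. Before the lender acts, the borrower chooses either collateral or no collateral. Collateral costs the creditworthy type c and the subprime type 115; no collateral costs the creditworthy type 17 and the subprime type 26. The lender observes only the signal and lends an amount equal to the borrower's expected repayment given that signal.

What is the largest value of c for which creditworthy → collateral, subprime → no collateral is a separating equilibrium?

99

Under separation: collateral → creditworthy (pays 386); no collateral → subprime (pays 304).
Subprime: 304 − 26 = 278 ≥ 386 − 115 = 271. Holds regardless of c. ✓
Creditworthy: 386 − c ≥ 304 − 17, so c ≤ 386 − 287 = 99.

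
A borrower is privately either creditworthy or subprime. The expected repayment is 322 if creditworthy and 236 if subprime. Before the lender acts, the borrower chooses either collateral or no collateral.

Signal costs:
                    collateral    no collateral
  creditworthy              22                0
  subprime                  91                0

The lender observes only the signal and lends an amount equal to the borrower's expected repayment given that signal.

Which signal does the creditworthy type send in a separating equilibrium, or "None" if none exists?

collateral

Try creditworthy → collateral, subprime → no collateral:
  Under separation the lender infers type exactly: collateral → creditworthy (pays 322), no collateral → subprime (pays 236).
  Creditworthy: collateral gives 322 − 22 = 300; no collateral gives 236 − 0 = 236. No deviation. ✓
  Subprime: no collateral gives 236 − 0 = 236; collateral gives 322 − 91 = 231. No deviation. ✓
Both hold — the creditworthy type sends collateral.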